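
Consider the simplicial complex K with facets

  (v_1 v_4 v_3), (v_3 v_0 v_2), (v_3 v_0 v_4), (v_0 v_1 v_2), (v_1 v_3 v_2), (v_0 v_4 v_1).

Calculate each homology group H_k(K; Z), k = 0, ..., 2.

H_0 ≅ Z,  H_1 = 0,  H_2 ≅ Z.

Fix the vertex order v_0 < v_1 < v_2 < v_3 < v_4 and write every simplex with vertices in increasing order. Then dim K = 2 and the simplices of K are:

  0-simplices (5): [v_0], [v_1], [v_2], [v_3], [v_4]
  1-simplices (9): [v_0,v_1], [v_0,v_2], [v_0,v_3], [v_0,v_4], [v_1,v_2], [v_1,v_3], [v_1,v_4], [v_2,v_3], [v_3,v_4]
  2-simplices (6): [v_0,v_1,v_2], [v_0,v_1,v_4], [v_0,v_2,v_3], [v_0,v_3,v_4], [v_1,v_2,v_3], [v_1,v_3,v_4]

giving chain groups C_0 ≅ Z^5, C_1 ≅ Z^9, C_2 ≅ Z^6.

Boundary ∂_1: C_1 → C_0 is given by ∂[p,q] = [q] − [p]. For instance
  ∂[v_0,v_2] = [v_2] − [v_0].
As a 5×9 matrix over Z this has rank 4, with invariant factors (1,1,1,1).

Boundary ∂_2: C_2 → C_1 sends each 2-simplex [p,q,r] to [q,r] − [p,r] + [p,q]. For instance
  ∂[v_1,v_2,v_3] = [v_2,v_3] − [v_1,v_3] + [v_1,v_2],
  ∂[v_0,v_1,v_4] = [v_1,v_4] − [v_0,v_4] + [v_0,v_1].
The resulting 9×6 matrix has rank 5, and its Smith normal form has invariant factors (1,1,1,1,1).

Computing H_k = (kernel of ∂_k) / (image of ∂_{k+1}):

  H_0: rank C_0 − rank ∂_1 = 5 − 4 = 1, and the invariant factors of ∂_1 are all 1, so H_0 = Z.
  H_1: rank ker ∂_1 − rank ∂_2 = (9 − 4) − 5 = 0, and the invariant factors of ∂_2 are all 1, so H_1 = 0.
  H_2: rank ker ∂_2 − rank ∂_3 = (6 − 5) − 0 = 1, and there is no ∂_3, so H_2 = Z.

(K is a triangulation of the 2-sphere S^2.)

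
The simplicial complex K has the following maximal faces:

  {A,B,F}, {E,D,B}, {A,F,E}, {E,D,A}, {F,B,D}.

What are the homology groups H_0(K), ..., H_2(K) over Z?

K has 5 vertices, 10 edges, 5 triangles.
rank ∂_0 = 0, rank ∂_1 = 4 ⇒ b_0 = 5 − 0 − 4 = 1; all invariant factors of ∂_1 are 1 so no torsion. So H_0 = Z.
rank ∂_1 = 4, rank ∂_2 = 5 ⇒ b_1 = 10 − 4 − 5 = 1; all invariant factors of ∂_2 are 1 so no torsion. So H_1 = Z.
rank ∂_2 = 5, rank ∂_3 = 0 ⇒ b_2 = 5 − 5 − 0 = 0. So H_2 = 0.

H_0 = Z,  H_1 = Z,  H_2 = 0.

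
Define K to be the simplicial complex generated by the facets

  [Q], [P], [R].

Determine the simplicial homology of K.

H_0 ≅ Z^3.

Order the vertices as P < Q < R. Listing each simplex with vertices in this order, K has dimension 0 with simplices:

  0-simplices (3): P, Q, R

Hence C_0 ≅ Z^3.

Now H_k = ker ∂_k / im ∂_{k+1}, so:

  H_0: rank C_0 − rank ∂_1 = 3 − 0 = 3, and there is no ∂_1, so H_0 = Z^3.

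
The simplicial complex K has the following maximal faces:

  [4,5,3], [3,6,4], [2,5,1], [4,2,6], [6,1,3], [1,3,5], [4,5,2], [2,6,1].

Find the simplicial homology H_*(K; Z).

H_0 = Z,  H_1 = 0,  H_2 = Z.

Take the total order 1 < 2 < 3 < 4 < 5 < 6 on the vertex set. Then K (dimension 2) consists of the simplices:

  0-simplices (6): [1], [2], [3], [4], [5], [6]
  1-simplices (12): [1,2], [1,3], [1,5], [1,6], [2,4], [2,5], [2,6], [3,4], [3,5], [3,6], [4,5], [4,6]
  2-simplices (8): [1,2,5], [1,2,6], [1,3,5], [1,3,6], [2,4,5], [2,4,6], [3,4,5], [3,4,6]

so the chain groups are C_0 ≅ Z^6, C_1 ≅ Z^12, C_2 ≅ Z^8.

∂_1: C_1 → C_0 sends each edge [p,q] (with p < q) to q − p.
The 6×12 boundary matrix has rank 5 and Smith normal form diag(1,1,1,1,1).

∂_2: C_2 → C_1 acts by ∂[p,q,r] = [q,r] − [p,r] + [p,q]. For instance
  ∂[1,2,6] = [2,6] − [1,6] + [1,2],
  ∂[2,4,6] = [4,6] − [2,6] + [2,4].
The 12×8 boundary matrix has rank 7 and Smith normal form diag(1,1,1,1,1,1,1).

Now H_k = ker ∂_k / im ∂_{k+1}, so:

  H_0: rank C_0 − rank ∂_1 = 6 − 5 = 1, and the invariant factors of ∂_1 are all 1, so H_0 = Z.
  H_1: rank ker ∂_1 − rank ∂_2 = (12 − 5) − 7 = 0, and the invariant factors of ∂_2 are all 1, so H_1 = 0.
  H_2: rank ker ∂_2 − rank ∂_3 = (8 − 7) − 0 = 1, and there is no ∂_3, so H_2 = Z.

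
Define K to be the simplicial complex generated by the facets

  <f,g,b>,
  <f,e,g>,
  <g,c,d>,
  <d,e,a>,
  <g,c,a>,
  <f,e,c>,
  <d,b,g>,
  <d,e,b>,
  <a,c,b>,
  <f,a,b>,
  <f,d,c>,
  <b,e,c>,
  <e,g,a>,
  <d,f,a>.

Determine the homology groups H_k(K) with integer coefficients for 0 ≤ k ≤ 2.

Fix the vertex order a < b < c < d < e < f < g and write every simplex with vertices in increasing order. Then dim K = 2 and the simplices of K are:

  0-simplices (7): a, b, c, d, e, f, g
  1-simplices (21): ab, ac, ad, ae, af, ag, bc, bd, be, bf, bg, cd, ce, cf, cg, de, df, dg, ef, eg, fg
  2-simplices (14): abc, abf, acg, ade, adf, aeg, bce, bde, bdg, bfg, cdf, cdg, cef, efg

so the chain groups are C_0 ≅ Z^7, C_1 ≅ Z^21, C_2 ≅ Z^14.

The boundary map ∂_1: C_1 → C_0 sends each edge [p,q] (with p < q) to q − p. For instance
  ∂ad = d − a.
As a 7×21 matrix over Z this has rank 6, with invariant factors (1,1,1,1,1,1).

Boundary ∂_2: C_2 → C_1 maps a triangle to the signed sum of its edges. For instance
  ∂cdg = dg − cg + cd,
  ∂bce = ce − be + bc.
This gives a 21×14 integer matrix of rank 13; reducing to Smith normal form yields diagonal entries (1,1,1,1,1,1,1,1,1,1,1,1,1).

From H_k ≅ ker(∂_k) / im(∂_{k+1}) we obtain:

  H_0: rank C_0 − rank ∂_1 = 7 − 6 = 1, and the invariant factors of ∂_1 are all 1, so H_0 ≅ Z.
  H_1: rank ker ∂_1 − rank ∂_2 = (21 − 6) − 13 = 2, and the invariant factors of ∂_2 are all 1, so H_1 ≅ Z^2.
  H_2: rank ker ∂_2 − rank ∂_3 = (14 − 13) − 0 = 1, and there is no ∂_3, so H_2 ≅ Z.

As a check, the Euler characteristic is 7 − 21 + 14 = 0, which agrees with 1 − 2 + 1 = 0.

H_0 = Z,  H_1 = Z^2,  H_2 = Z.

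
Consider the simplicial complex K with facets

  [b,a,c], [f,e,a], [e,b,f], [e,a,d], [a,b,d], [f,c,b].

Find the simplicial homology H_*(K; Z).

H_0 ≅ Z,  H_1 ≅ Z,  H_2 = 0.

Take the total order a < b < c < d < e < f on the vertex set. Then K (dimension 2) consists of the simplices:

  0-simplices (6): a, b, c, d, e, f
  1-simplices (12): ab, ac, ad, ae, af, bc, bd, be, bf, cf, de, ef
  2-simplices (6): abc, abd, ade, aef, bcf, bef

Hence C_0 ≅ Z^6, C_1 ≅ Z^12, C_2 ≅ Z^6.

∂_1: C_1 → C_0 maps an edge to its endpoints' difference, ∂[p,q] = q − p.
As a 6×12 matrix over Z this has rank 5, with invariant factors (1,1,1,1,1).

The boundary map ∂_2: C_2 → C_1 maps a triangle to the signed sum of its edges. For instance
  ∂bcf = cf − bf + bc,
  ∂abc = bc − ac + ab.
The resulting 12×6 matrix has rank 6, and its Smith normal form has invariant factors (1,1,1,1,1,1).

From H_k ≅ ker(∂_k) / im(∂_{k+1}) we obtain:

  H_0: rank C_0 − rank ∂_1 = 6 − 5 = 1, and the invariant factors of ∂_1 are all 1, so H_0 = Z.
  H_1: rank ker ∂_1 − rank ∂_2 = (12 − 5) − 6 = 1, and the invariant factors of ∂_2 are all 1, so H_1 = Z.
  H_2: rank ker ∂_2 − rank ∂_3 = (6 − 6) − 0 = 0, and there is no ∂_3, so H_2 = 0.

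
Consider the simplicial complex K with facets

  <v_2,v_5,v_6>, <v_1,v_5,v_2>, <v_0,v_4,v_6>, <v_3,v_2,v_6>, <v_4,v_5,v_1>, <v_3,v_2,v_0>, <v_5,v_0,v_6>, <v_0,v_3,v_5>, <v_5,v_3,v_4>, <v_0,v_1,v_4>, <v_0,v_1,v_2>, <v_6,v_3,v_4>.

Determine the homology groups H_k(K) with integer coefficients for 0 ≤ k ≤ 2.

K has 7 vertices, 18 edges, 12 triangles.
rank ∂_0 = 0, rank ∂_1 = 6 ⇒ b_0 = 7 − 0 − 6 = 1; all invariant factors of ∂_1 are 1 so no torsion. So H_0 = Z.
rank ∂_1 = 6, rank ∂_2 = 12 ⇒ b_1 = 18 − 6 − 12 = 0; ∂_2 has invariant factor(s) [2] giving torsion. So H_1 = Z/2.
rank ∂_2 = 12, rank ∂_3 = 0 ⇒ b_2 = 12 − 12 − 0 = 0. So H_2 = 0.

H_0 = Z,  H_1 = Z/2,  H_2 = 0.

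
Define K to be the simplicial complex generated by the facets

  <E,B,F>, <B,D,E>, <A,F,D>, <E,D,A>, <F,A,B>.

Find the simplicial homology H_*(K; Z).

H_0 = Z,  H_1 = Z,  H_2 = 0.

K has 5 vertices, 10 edges, 5 triangles.
rank ∂_0 = 0, rank ∂_1 = 4 ⇒ b_0 = 5 − 0 − 4 = 1; all invariant factors of ∂_1 are 1 so no torsion. So H_0 ≅ Z.
rank ∂_1 = 4, rank ∂_2 = 5 ⇒ b_1 = 10 − 4 − 5 = 1; all invariant factors of ∂_2 are 1 so no torsion. So H_1 ≅ Z.
rank ∂_2 = 5, rank ∂_3 = 0 ⇒ b_2 = 5 − 5 − 0 = 0. So H_2 ≅ 0.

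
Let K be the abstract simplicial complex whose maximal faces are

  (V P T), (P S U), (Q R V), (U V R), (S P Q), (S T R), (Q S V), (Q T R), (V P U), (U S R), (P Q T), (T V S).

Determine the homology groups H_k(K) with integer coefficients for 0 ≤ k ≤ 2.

H_0 = Z,  H_1 = Z/2,  H_2 = 0.

We work with the vertex ordering P < Q < R < S < T < U < V. The simplices of K, each written with vertices in increasing order, are:

  0-simplices (7): P, Q, R, S, T, U, V
  1-simplices (18): PQ, PS, PT, PU, PV, QR, QS, QT, QV, RS, RT, RU, RV, ST, SU, SV, TV, UV
  2-simplices (12): PQS, PQT, PSU, PTV, PUV, QRT, QRV, QSV, RST, RSU, RUV, STV

Hence C_0 ≅ Z^7, C_1 ≅ Z^18, C_2 ≅ Z^12.

The boundary map ∂_1: C_1 → C_0 sends each edge [p,q] (with p < q) to q − p. For instance
  ∂PU = U − P.
This gives a 7×18 integer matrix of rank 6; reducing to Smith normal form yields diagonal entries (1,1,1,1,1,1).

The boundary map ∂_2: C_2 → C_1 acts by ∂[p,q,r] = [q,r] − [p,r] + [p,q]. For instance
  ∂PSU = SU − PU + PS,
  ∂RUV = UV − RV + RU.
As a 18×12 matrix over Z this has rank 12, with invariant factors (1,1,1,1,1,1,1,1,1,1,1,2).

Computing H_k = (kernel of ∂_k) / (image of ∂_{k+1}):

  H_0: rank C_0 − rank ∂_1 = 7 − 6 = 1, and the invariant factors of ∂_1 are all 1, so H_0 ≅ Z.
  H_1: rank ker ∂_1 − rank ∂_2 = (18 − 6) − 12 = 0, and ∂_2 has invariant factor 2 > 1, so H_1 ≅ Z/2.
  H_2: rank ker ∂_2 − rank ∂_3 = (12 − 12) − 0 = 0, and there is no ∂_3, so H_2 ≅ 0.

As a check, the Euler characteristic is 7 − 18 + 12 = 1, which agrees with 1 − 0 + 0 = 1.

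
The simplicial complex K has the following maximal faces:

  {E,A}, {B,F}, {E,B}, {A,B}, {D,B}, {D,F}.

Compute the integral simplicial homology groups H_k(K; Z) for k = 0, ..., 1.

H_0 = Z,  H_1 = Z^2.

Take the total order A < B < D < E < F on the vertex set. Then K (dimension 1) consists of the simplices:

  0-simplices (5): A, B, D, E, F
  1-simplices (6): AB, AE, BD, BE, BF, DF

giving chain groups C_0 ≅ Z^5, C_1 ≅ Z^6.

∂_1: C_1 → C_0 is given by ∂[p,q] = [q] − [p]. For instance
  ∂BE = E − B.
The 5×6 boundary matrix has rank 4 and Smith normal form diag(1,1,1,1).

Reading off H_k = ker ∂_k / im ∂_{k+1}:

  H_0: rank C_0 − rank ∂_1 = 5 − 4 = 1, and the invariant factors of ∂_1 are all 1, so H_0 ≅ Z.
  H_1: rank ker ∂_1 − rank ∂_2 = (6 − 4) − 0 = 2, and there is no ∂_2, so H_1 ≅ Z^2.

As a check, the Euler characteristic is 5 − 6 = -1, which agrees with 1 − 2 = -1.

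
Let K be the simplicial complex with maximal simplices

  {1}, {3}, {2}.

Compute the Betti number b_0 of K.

Fix the vertex order 1 < 2 < 3 and write every simplex with vertices in increasing order. Then dim K = 0 and the simplices of K are:

  0-simplices (3): [1], [2], [3]

Hence C_0 ≅ Z^3.

Reading off H_k = ker ∂_k / im ∂_{k+1}:

  H_0: rank C_0 − rank ∂_1 = 3 − 0 = 3, and there is no ∂_1, so H_0 ≅ Z^3.

Hence the Betti numbers are b_0 = 3.

b_0 = 3.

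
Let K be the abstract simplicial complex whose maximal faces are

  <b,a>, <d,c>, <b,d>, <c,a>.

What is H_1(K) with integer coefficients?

H_1 = Z.

Fix the vertex order a < b < c < d and write every simplex with vertices in increasing order. Then dim K = 1 and the simplices of K are:

  0-simplices (4): a, b, c, d
  1-simplices (4): ab, ac, bd, cd

Hence C_0 ≅ Z^4, C_1 ≅ Z^4.

The boundary map ∂_1: C_1 → C_0 is given by ∂[p,q] = [q] − [p].
As a 4×4 matrix over Z this has rank 3, with invariant factors (1,1,1).

From H_k ≅ ker(∂_k) / im(∂_{k+1}) we obtain:

  H_1: rank ker ∂_1 − rank ∂_2 = (4 − 3) − 0 = 1, and there is no ∂_2, so H_1 = Z.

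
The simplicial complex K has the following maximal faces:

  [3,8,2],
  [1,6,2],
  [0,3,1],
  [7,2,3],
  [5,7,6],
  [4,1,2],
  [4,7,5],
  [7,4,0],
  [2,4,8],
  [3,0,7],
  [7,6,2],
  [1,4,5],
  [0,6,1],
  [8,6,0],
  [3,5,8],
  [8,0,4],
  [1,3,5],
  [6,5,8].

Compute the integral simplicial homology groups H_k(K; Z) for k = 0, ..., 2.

H_0 ≅ Z,  H_1 ≅ Z^2,  H_2 ≅ Z.

K has 9 vertices, 27 edges, 18 triangles.
rank ∂_0 = 0, rank ∂_1 = 8 ⇒ b_0 = 9 − 0 − 8 = 1; all invariant factors of ∂_1 are 1 so no torsion. So H_0 = Z.
rank ∂_1 = 8, rank ∂_2 = 17 ⇒ b_1 = 27 − 8 − 17 = 2; all invariant factors of ∂_2 are 1 so no torsion. So H_1 = Z^2.
rank ∂_2 = 17, rank ∂_3 = 0 ⇒ b_2 = 18 − 17 − 0 = 1. So H_2 = Z.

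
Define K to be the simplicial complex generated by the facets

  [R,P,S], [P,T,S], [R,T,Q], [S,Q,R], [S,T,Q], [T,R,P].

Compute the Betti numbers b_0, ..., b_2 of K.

b_0 = 1, b_1 = 0, b_2 = 1.

We work with the vertex ordering P < Q < R < S < T. The simplices of K, each written with vertices in increasing order, are:

  0-simplices (5): P, Q, R, S, T
  1-simplices (9): PR, PS, PT, QR, QS, QT, RS, RT, ST
  2-simplices (6): PRS, PRT, PST, QRS, QRT, QST

Hence C_0 ≅ Z^5, C_1 ≅ Z^9, C_2 ≅ Z^6.

Boundary ∂_1: C_1 → C_0 maps an edge to its endpoints' difference, ∂[p,q] = q − p.
This gives a 5×9 integer matrix of rank 4; reducing to Smith normal form yields diagonal entries (1,1,1,1).

Boundary ∂_2: C_2 → C_1 maps a triangle to the signed sum of its edges. For instance
  ∂PRS = RS − PS + PR,
  ∂PST = ST − PT + PS.
As a 9×6 matrix over Z this has rank 5, with invariant factors (1,1,1,1,1).

Now H_k = ker ∂_k / im ∂_{k+1}, so:

  H_0: rank C_0 − rank ∂_1 = 5 − 4 = 1, and the invariant factors of ∂_1 are all 1, so H_0 = Z.
  H_1: rank ker ∂_1 − rank ∂_2 = (9 − 4) − 5 = 0, and the invariant factors of ∂_2 are all 1, so H_1 = 0.
  H_2: rank ker ∂_2 − rank ∂_3 = (6 − 5) − 0 = 1, and there is no ∂_3, so H_2 = Z.

As a check, the Euler characteristic is 5 − 9 + 6 = 2, which agrees with 1 − 0 + 1 = 2.

Hence the Betti numbers are b_0 = 1, b_1 = 0, b_2 = 1.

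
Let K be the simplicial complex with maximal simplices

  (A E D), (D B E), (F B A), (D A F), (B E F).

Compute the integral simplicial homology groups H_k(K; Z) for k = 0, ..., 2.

H_0 = Z,  H_1 = Z,  H_2 = 0.

Take the total order A < B < D < E < F on the vertex set. Then K (dimension 2) consists of the simplices:

  0-simplices (5): A, B, D, E, F
  1-simplices (10): AB, AD, AE, AF, BD, BE, BF, DE, DF, EF
  2-simplices (5): ABF, ADE, ADF, BDE, BEF

Hence C_0 ≅ Z^5, C_1 ≅ Z^10, C_2 ≅ Z^5.

Boundary ∂_1: C_1 → C_0 sends each edge [p,q] (with p < q) to q − p. For instance
  ∂BF = F − B.
The 5×10 boundary matrix has rank 4 and Smith normal form diag(1,1,1,1).

∂_2: C_2 → C_1 acts by ∂[p,q,r] = [q,r] − [p,r] + [p,q]. For instance
  ∂ADE = DE − AE + AD,
  ∂ABF = BF − AF + AB.
The resulting 10×5 matrix has rank 5, and its Smith normal form has invariant factors (1,1,1,1,1).

From H_k ≅ ker(∂_k) / im(∂_{k+1}) we obtain:

  H_0: rank C_0 − rank ∂_1 = 5 − 4 = 1, and the invariant factors of ∂_1 are all 1, so H_0 = Z.
  H_1: rank ker ∂_1 − rank ∂_2 = (10 − 4) − 5 = 1, and the invariant factors of ∂_2 are all 1, so H_1 = Z.
  H_2: rank ker ∂_2 − rank ∂_3 = (5 − 5) − 0 = 0, and there is no ∂_3, so H_2 = 0.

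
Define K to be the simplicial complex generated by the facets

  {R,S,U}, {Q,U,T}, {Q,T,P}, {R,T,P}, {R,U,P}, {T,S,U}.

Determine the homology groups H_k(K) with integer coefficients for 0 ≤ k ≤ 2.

H_0 = Z,  H_1 = Z,  H_2 = 0.

Fix the vertex order P < Q < R < S < T < U and write every simplex with vertices in increasing order. Then dim K = 2 and the simplices of K are:

  0-simplices (6): P, Q, R, S, T, U
  1-simplices (12): PQ, PR, PT, PU, QT, QU, RS, RT, RU, ST, SU, TU
  2-simplices (6): PQT, PRT, PRU, QTU, RSU, STU

giving chain groups C_0 ≅ Z^6, C_1 ≅ Z^12, C_2 ≅ Z^6.

The boundary map ∂_1: C_1 → C_0 sends each edge [p,q] (with p < q) to q − p.
As a 6×12 matrix over Z this has rank 5, with invariant factors (1,1,1,1,1).

The boundary map ∂_2: C_2 → C_1 acts by ∂[p,q,r] = [q,r] − [p,r] + [p,q]. For instance
  ∂PRT = RT − PT + PR,
  ∂STU = TU − SU + ST.
This gives a 12×6 integer matrix of rank 6; reducing to Smith normal form yields diagonal entries (1,1,1,1,1,1).

From H_k ≅ ker(∂_k) / im(∂_{k+1}) we obtain:

  H_0: rank C_0 − rank ∂_1 = 6 − 5 = 1, and the invariant factors of ∂_1 are all 1, so H_0 ≅ Z.
  H_1: rank ker ∂_1 − rank ∂_2 = (12 − 5) − 6 = 1, and the invariant factors of ∂_2 are all 1, so H_1 ≅ Z.
  H_2: rank ker ∂_2 − rank ∂_3 = (6 − 6) − 0 = 0, and there is no ∂_3, so H_2 ≅ 0.

(K is a triangulation of the cylinder S^1 x I.)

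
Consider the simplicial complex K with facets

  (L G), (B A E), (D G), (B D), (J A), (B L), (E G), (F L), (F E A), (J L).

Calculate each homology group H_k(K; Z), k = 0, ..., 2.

Take the total order A < B < D < E < F < G < J < L on the vertex set. Then K (dimension 2) consists of the simplices:

  0-simplices (8): A, B, D, E, F, G, J, L
  1-simplices (13): AB, AE, AF, AJ, BD, BE, BL, DG, EF, EG, FL, GL, JL
  2-simplices (2): ABE, AEF

so the chain groups are C_0 ≅ Z^8, C_1 ≅ Z^13, C_2 ≅ Z^2.

∂_1: C_1 → C_0 maps an edge to its endpoints' difference, ∂[p,q] = q − p.
As a 8×13 matrix over Z this has rank 7, with invariant factors (1,1,1,1,1,1,1).

∂_2: C_2 → C_1 sends each 2-simplex [p,q,r] to [q,r] − [p,r] + [p,q]. For instance
  ∂ABE = BE − AE + AB,
  ∂AEF = EF − AF + AE.
The resulting 13×2 matrix has rank 2, and its Smith normal form has invariant factors (1,1).

From H_k ≅ ker(∂_k) / im(∂_{k+1}) we obtain:

  H_0: rank C_0 − rank ∂_1 = 8 − 7 = 1, and the invariant factors of ∂_1 are all 1, so H_0 ≅ Z.
  H_1: rank ker ∂_1 − rank ∂_2 = (13 − 7) − 2 = 4, and the invariant factors of ∂_2 are all 1, so H_1 ≅ Z^4.
  H_2: rank ker ∂_2 − rank ∂_3 = (2 − 2) − 0 = 0, and there is no ∂_3, so H_2 ≅ 0.

H_0 = Z,  H_1 = Z^4,  H_2 = 0.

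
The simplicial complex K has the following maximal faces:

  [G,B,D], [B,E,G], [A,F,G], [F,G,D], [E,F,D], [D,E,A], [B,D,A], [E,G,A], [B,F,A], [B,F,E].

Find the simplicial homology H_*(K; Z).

H_0 ≅ Z,  H_1 ≅ Z/2,  H_2 = 0.

K has 6 vertices, 15 edges, 10 triangles.
rank ∂_0 = 0, rank ∂_1 = 5 ⇒ b_0 = 6 − 0 − 5 = 1; all invariant factors of ∂_1 are 1 so no torsion. So H_0 = Z.
rank ∂_1 = 5, rank ∂_2 = 10 ⇒ b_1 = 15 − 5 − 10 = 0; ∂_2 has invariant factor(s) [2] giving torsion. So H_1 = Z/2.
rank ∂_2 = 10, rank ∂_3 = 0 ⇒ b_2 = 10 − 10 − 0 = 0. So H_2 = 0.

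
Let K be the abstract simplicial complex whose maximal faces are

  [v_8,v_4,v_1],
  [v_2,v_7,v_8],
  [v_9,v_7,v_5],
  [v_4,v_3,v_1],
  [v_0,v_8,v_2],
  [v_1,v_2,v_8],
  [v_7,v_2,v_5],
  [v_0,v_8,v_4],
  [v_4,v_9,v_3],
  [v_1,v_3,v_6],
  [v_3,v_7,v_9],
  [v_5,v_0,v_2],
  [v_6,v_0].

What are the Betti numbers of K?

b_0 = 1, b_1 = 2, b_2 = 0.

Fix the vertex order v_0 < v_1 < v_2 < v_3 < v_4 < v_5 < v_6 < v_7 < v_8 < v_9 and write every simplex with vertices in increasing order. Then dim K = 2 and the simplices of K are:

  0-simplices (10): [v_0], [v_1], [v_2], [v_3], [v_4], [v_5], [v_6], [v_7], [v_8], [v_9]
  1-simplices (23): (23 of them)
  2-simplices (12): (12 of them)

giving chain groups C_0 ≅ Z^10, C_1 ≅ Z^23, C_2 ≅ Z^12.

Boundary ∂_1: C_1 → C_0 maps an edge to its endpoints' difference, ∂[p,q] = q − p. For instance
  ∂[v_3,v_9] = [v_9] − [v_3].
The 10×23 boundary matrix has rank 9 and Smith normal form diag(1,1,1,1,1,1,1,1,1).

∂_2: C_2 → C_1 sends each 2-simplex [p,q,r] to [q,r] − [p,r] + [p,q]. For instance
  ∂[v_3,v_7,v_9] = [v_7,v_9] − [v_3,v_9] + [v_3,v_7],
  ∂[v_1,v_4,v_8] = [v_4,v_8] − [v_1,v_8] + [v_1,v_4].
The 23×12 boundary matrix has rank 12 and Smith normal form diag(1,1,1,1,1,1,1,1,1,1,1,1).

From H_k ≅ ker(∂_k) / im(∂_{k+1}) we obtain:

  H_0: rank C_0 − rank ∂_1 = 10 − 9 = 1, and the invariant factors of ∂_1 are all 1, so H_0 = Z.
  H_1: rank ker ∂_1 − rank ∂_2 = (23 − 9) − 12 = 2, and the invariant factors of ∂_2 are all 1, so H_1 = Z^2.
  H_2: rank ker ∂_2 − rank ∂_3 = (12 − 12) − 0 = 0, and there is no ∂_3, so H_2 = 0.

Hence the Betti numbers are b_0 = 1, b_1 = 2, b_2 = 0.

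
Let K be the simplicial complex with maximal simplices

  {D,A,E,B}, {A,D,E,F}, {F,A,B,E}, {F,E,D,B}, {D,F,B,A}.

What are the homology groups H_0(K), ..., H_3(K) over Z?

H_0 = Z,  H_1 = 0,  H_2 = 0,  H_3 = Z.

Order the vertices as A < B < D < E < F. Listing each simplex with vertices in this order, K has dimension 3 with simplices:

  0-simplices (5): A, B, D, E, F
  1-simplices (10): AB, AD, AE, AF, BD, BE, BF, DE, DF, EF
  2-simplices (10): ABD, ABE, ABF, ADE, ADF, AEF, BDE, BDF, BEF, DEF
  3-simplices (5): ABDE, ABDF, ABEF, ADEF, BDEF

Hence C_0 ≅ Z^5, C_1 ≅ Z^10, C_2 ≅ Z^10, C_3 ≅ Z^5.

The boundary map ∂_1: C_1 → C_0 is given by ∂[p,q] = [q] − [p]. For instance
  ∂BE = E − B.
As a 5×10 matrix over Z this has rank 4, with invariant factors (1,1,1,1).

∂_2: C_2 → C_1 maps a triangle to the signed sum of its edges. For instance
  ∂AEF = EF − AF + AE,
  ∂ABD = BD − AD + AB.
The 10×10 boundary matrix has rank 6 and Smith normal form diag(1,1,1,1,1,1).

Boundary ∂_3: C_3 → C_2 sends each 3-simplex σ to the alternating sum Σ_i (−1)^i (σ with its i-th vertex removed). For instance
  ∂ABDE = BDE − ADE + ABE − ABD,
  ∂ADEF = DEF − AEF + ADF − ADE.
As a 10×5 matrix over Z this has rank 4, with invariant factors (1,1,1,1).

Reading off H_k = ker ∂_k / im ∂_{k+1}:

  H_0: rank C_0 − rank ∂_1 = 5 − 4 = 1, and the invariant factors of ∂_1 are all 1, so H_0 ≅ Z.
  H_1: rank ker ∂_1 − rank ∂_2 = (10 − 4) − 6 = 0, and the invariant factors of ∂_2 are all 1, so H_1 ≅ 0.
  H_2: rank ker ∂_2 − rank ∂_3 = (10 − 6) − 4 = 0, and the invariant factors of ∂_3 are all 1, so H_2 ≅ 0.
  H_3: rank ker ∂_3 − rank ∂_4 = (5 − 4) − 0 = 1, and there is no ∂_4, so H_3 ≅ Z.

As a check, the Euler characteristic is 5 − 10 + 10 − 5 = 0, which agrees with 1 − 0 + 0 − 1 = 0.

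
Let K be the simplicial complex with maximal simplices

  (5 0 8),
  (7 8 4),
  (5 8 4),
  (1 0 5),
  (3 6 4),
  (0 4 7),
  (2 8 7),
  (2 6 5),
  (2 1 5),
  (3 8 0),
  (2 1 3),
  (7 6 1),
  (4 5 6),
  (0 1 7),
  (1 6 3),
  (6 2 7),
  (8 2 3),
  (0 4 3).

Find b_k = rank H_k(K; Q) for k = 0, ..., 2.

b_0 = 1, b_1 = 1, b_2 = 0.

We work with the vertex ordering 0 < 1 < 2 < 3 < 4 < 5 < 6 < 7 < 8. The simplices of K, each written with vertices in increasing order, are:

  0-simplices (9): [0], [1], [2], [3], [4], [5], [6], [7], [8]
  1-simplices (27): (27 of them)
  2-simplices (18): [0,1,5], [0,1,7], [0,3,4], [0,3,8], [0,4,7], [0,5,8], [1,2,3], [1,2,5], [1,3,6], [1,6,7], [2,3,8], [2,5,6], [2,6,7], [2,7,8], [3,4,6], [4,5,6], [4,5,8], [4,7,8]

Hence C_0 ≅ Z^9, C_1 ≅ Z^27, C_2 ≅ Z^18.

Boundary ∂_1: C_1 → C_0 is given by ∂[p,q] = [q] − [p]. For instance
  ∂[7,8] = [8] − [7].
The resulting 9×27 matrix has rank 8, and its Smith normal form has invariant factors (1,1,1,1,1,1,1,1).

The boundary map ∂_2: C_2 → C_1 sends each 2-simplex [p,q,r] to [q,r] − [p,r] + [p,q]. For instance
  ∂[1,2,3] = [2,3] − [1,3] + [1,2],
  ∂[1,2,5] = [2,5] − [1,5] + [1,2].
This gives a 27×18 integer matrix of rank 18; reducing to Smith normal form yields diagonal entries (1,1,1,1,1,1,1,1,1,1,1,1,1,1,1,1,1,2).

Computing H_k = (kernel of ∂_k) / (image of ∂_{k+1}):

  H_0: rank C_0 − rank ∂_1 = 9 − 8 = 1, and the invariant factors of ∂_1 are all 1, so H_0 ≅ Z.
  H_1: rank ker ∂_1 − rank ∂_2 = (27 − 8) − 18 = 1, and ∂_2 has invariant factor 2 > 1, so H_1 ≅ Z ⊕ Z/2.
  H_2: rank ker ∂_2 − rank ∂_3 = (18 − 18) − 0 = 0, and there is no ∂_3, so H_2 ≅ 0.

As a check, the Euler characteristic is 9 − 27 + 18 = 0, which agrees with 1 − 1 + 0 = 0.

Hence the Betti numbers are b_0 = 1, b_1 = 1, b_2 = 0.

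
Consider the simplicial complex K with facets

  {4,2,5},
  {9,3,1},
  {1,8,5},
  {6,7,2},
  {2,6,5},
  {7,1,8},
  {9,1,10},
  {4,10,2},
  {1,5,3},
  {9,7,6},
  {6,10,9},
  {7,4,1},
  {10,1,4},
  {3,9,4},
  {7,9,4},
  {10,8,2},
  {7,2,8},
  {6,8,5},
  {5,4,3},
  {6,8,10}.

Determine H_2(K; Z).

Order the vertices as 1 < 2 < 3 < 4 < 5 < 6 < 7 < 8 < 9 < 10. Listing each simplex with vertices in this order, K has dimension 2 with simplices:

  0-simplices (10): [1], [2], [3], [4], [5], [6], [7], [8], [9], [10]
  1-simplices (30): (30 of them)
  2-simplices (20): (20 of them)

so the chain groups are C_0 ≅ Z^10, C_1 ≅ Z^30, C_2 ≅ Z^20.

The boundary map ∂_1: C_1 → C_0 is given by ∂[p,q] = [q] − [p].
As a 10×30 matrix over Z this has rank 9, with invariant factors (1,1,1,1,1,1,1,1,1).

∂_2: C_2 → C_1 acts by ∂[p,q,r] = [q,r] − [p,r] + [p,q]. For instance
  ∂[5,6,8] = [6,8] − [5,8] + [5,6],
  ∂[1,9,10] = [9,10] − [1,10] + [1,9].
The 30×20 boundary matrix has rank 20 and Smith normal form diag(1,1,1,1,1,1,1,1,1,1,1,1,1,1,1,1,1,1,1,2).

From H_k ≅ ker(∂_k) / im(∂_{k+1}) we obtain:

  H_2: rank ker ∂_2 − rank ∂_3 = (20 − 20) − 0 = 0, and there is no ∂_3, so H_2 = 0.

(K is a triangulation of the Klein bottle.)

H_2 = 0.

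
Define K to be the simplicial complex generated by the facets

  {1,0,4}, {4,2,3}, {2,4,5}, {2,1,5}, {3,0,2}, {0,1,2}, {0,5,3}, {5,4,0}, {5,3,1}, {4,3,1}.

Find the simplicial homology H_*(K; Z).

H_0 ≅ Z,  H_1 ≅ Z/2Z,  H_2 = 0.

Take the total order 0 < 1 < 2 < 3 < 4 < 5 on the vertex set. Then K (dimension 2) consists of the simplices:

  0-simplices (6): [0], [1], [2], [3], [4], [5]
  1-simplices (15): [0,1], [0,2], [0,3], [0,4], [0,5], [1,2], [1,3], [1,4], [1,5], [2,3], [2,4], [2,5], [3,4], [3,5], [4,5]
  2-simplices (10): [0,1,2], [0,1,4], [0,2,3], [0,3,5], [0,4,5], [1,2,5], [1,3,4], [1,3,5], [2,3,4], [2,4,5]

giving chain groups C_0 ≅ Z^6, C_1 ≅ Z^15, C_2 ≅ Z^10.

The boundary map ∂_1: C_1 → C_0 sends each edge [p,q] (with p < q) to q − p. For instance
  ∂[0,3] = [3] − [0].
As a 6×15 matrix over Z this has rank 5, with invariant factors (1,1,1,1,1).

∂_2: C_2 → C_1 maps a triangle to the signed sum of its edges. For instance
  ∂[0,4,5] = [4,5] − [0,5] + [0,4],
  ∂[1,3,5] = [3,5] − [1,5] + [1,3].
As a 15×10 matrix over Z this has rank 10, with invariant factors (1,1,1,1,1,1,1,1,1,2).

From H_k ≅ ker(∂_k) / im(∂_{k+1}) we obtain:

  H_0: rank C_0 − rank ∂_1 = 6 − 5 = 1, and the invariant factors of ∂_1 are all 1, so H_0 ≅ Z.
  H_1: rank ker ∂_1 − rank ∂_2 = (15 − 5) − 10 = 0, and ∂_2 has invariant factor 2 > 1, so H_1 ≅ Z/2Z.
  H_2: rank ker ∂_2 − rank ∂_3 = (10 − 10) − 0 = 0, and there is no ∂_3, so H_2 ≅ 0.

(K is a triangulation of the real projective plane RP^2.)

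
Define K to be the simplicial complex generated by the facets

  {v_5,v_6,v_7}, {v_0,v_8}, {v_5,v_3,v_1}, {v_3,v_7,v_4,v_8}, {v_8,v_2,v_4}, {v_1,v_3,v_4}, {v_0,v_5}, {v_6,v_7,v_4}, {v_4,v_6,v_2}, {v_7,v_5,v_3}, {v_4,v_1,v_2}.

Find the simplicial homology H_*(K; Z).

H_0 = Z,  H_1 = Z,  H_2 = 0,  H_3 = 0.

Take the total order v_0 < v_1 < v_2 < v_3 < v_4 < v_5 < v_6 < v_7 < v_8 on the vertex set. Then K (dimension 3) consists of the simplices:

  0-simplices (9): [v_0], [v_1], [v_2], [v_3], [v_4], [v_5], [v_6], [v_7], [v_8]
  1-simplices (20): (20 of them)
  2-simplices (12): (12 of them)
  3-simplices (1): [v_3,v_4,v_7,v_8]

Hence C_0 ≅ Z^9, C_1 ≅ Z^20, C_2 ≅ Z^12, C_3 ≅ Z^1.

Boundary ∂_1: C_1 → C_0 sends each edge [p,q] (with p < q) to q − p. For instance
  ∂[v_5,v_6] = [v_6] − [v_5].
The resulting 9×20 matrix has rank 8, and its Smith normal form has invariant factors (1,1,1,1,1,1,1,1).

Boundary ∂_2: C_2 → C_1 sends each 2-simplex [p,q,r] to [q,r] − [p,r] + [p,q]. For instance
  ∂[v_2,v_4,v_6] = [v_4,v_6] − [v_2,v_6] + [v_2,v_4],
  ∂[v_1,v_3,v_4] = [v_3,v_4] − [v_1,v_4] + [v_1,v_3].
The resulting 20×12 matrix has rank 11, and its Smith normal form has invariant factors (1,1,1,1,1,1,1,1,1,1,1).

Boundary ∂_3: C_3 → C_2 sends each 3-simplex σ to the alternating sum Σ_i (−1)^i (σ with its i-th vertex removed). For instance
  ∂[v_3,v_4,v_7,v_8] = [v_4,v_7,v_8] − [v_3,v_7,v_8] + [v_3,v_4,v_8] − [v_3,v_4,v_7].
This gives a 12×1 integer matrix of rank 1; reducing to Smith normal form yields diagonal entries (1).

Reading off H_k = ker ∂_k / im ∂_{k+1}:

  H_0: rank C_0 − rank ∂_1 = 9 − 8 = 1, and the invariant factors of ∂_1 are all 1, so H_0 = Z.
  H_1: rank ker ∂_1 − rank ∂_2 = (20 − 8) − 11 = 1, and the invariant factors of ∂_2 are all 1, so H_1 = Z.
  H_2: rank ker ∂_2 − rank ∂_3 = (12 − 11) − 1 = 0, and the invariant factors of ∂_3 are all 1, so H_2 = 0.
  H_3: rank ker ∂_3 − rank ∂_4 = (1 − 1) − 0 = 0, and there is no ∂_4, so H_3 = 0.

As a check, the Euler characteristic is 9 − 20 + 12 − 1 = 0, which agrees with 1 − 1 + 0 − 0 = 0.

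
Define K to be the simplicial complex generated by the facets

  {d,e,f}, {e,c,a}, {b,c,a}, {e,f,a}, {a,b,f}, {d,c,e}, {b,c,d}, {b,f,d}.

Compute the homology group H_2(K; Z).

H_2 = Z.

Take the total order a < b < c < d < e < f on the vertex set. Then K (dimension 2) consists of the simplices:

  0-simplices (6): a, b, c, d, e, f
  1-simplices (12): ab, ac, ae, af, bc, bd, bf, cd, ce, de, df, ef
  2-simplices (8): abc, abf, ace, aef, bcd, bdf, cde, def

giving chain groups C_0 ≅ Z^6, C_1 ≅ Z^12, C_2 ≅ Z^8.

∂_1: C_1 → C_0 sends each edge [p,q] (with p < q) to q − p. For instance
  ∂bc = c − b.
As a 6×12 matrix over Z this has rank 5, with invariant factors (1,1,1,1,1).

∂_2: C_2 → C_1 maps a triangle to the signed sum of its edges. For instance
  ∂abc = bc − ac + ab,
  ∂bdf = df − bf + bd.
The resulting 12×8 matrix has rank 7, and its Smith normal form has invariant factors (1,1,1,1,1,1,1).

Now H_k = ker ∂_k / im ∂_{k+1}, so:

  H_2: rank ker ∂_2 − rank ∂_3 = (8 − 7) − 0 = 1, and there is no ∂_3, so H_2 = Z.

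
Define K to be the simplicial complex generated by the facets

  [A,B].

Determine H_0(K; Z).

H_0 = Z.

Take the total order A < B on the vertex set. Then K (dimension 1) consists of the simplices:

  0-simplices (2): A, B
  1-simplices (1): AB

so the chain groups are C_0 ≅ Z^2, C_1 ≅ Z^1.

The boundary map ∂_1: C_1 → C_0 is given by ∂[p,q] = [q] − [p].
As a 2×1 matrix over Z this has rank 1, with invariant factors (1).

Reading off H_k = ker ∂_k / im ∂_{k+1}:

  H_0: rank C_0 − rank ∂_1 = 2 − 1 = 1, and the invariant factors of ∂_1 are all 1, so H_0 ≅ Z.

(K is a triangulation of the 1-simplex.)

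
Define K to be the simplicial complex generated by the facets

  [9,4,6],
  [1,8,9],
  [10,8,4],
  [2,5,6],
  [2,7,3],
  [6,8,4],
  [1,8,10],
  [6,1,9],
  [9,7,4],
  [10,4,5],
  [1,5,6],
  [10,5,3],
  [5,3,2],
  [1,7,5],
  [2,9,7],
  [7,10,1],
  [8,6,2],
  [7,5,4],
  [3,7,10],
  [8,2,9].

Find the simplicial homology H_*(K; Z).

H_0 = Z,  H_1 = Z ⊕ Z/2Z,  H_2 = 0.

We work with the vertex ordering 1 < 2 < 3 < 4 < 5 < 6 < 7 < 8 < 9 < 10. The simplices of K, each written with vertices in increasing order, are:

  0-simplices (10): [1], [2], [3], [4], [5], [6], [7], [8], [9], [10]
  1-simplices (30): (30 of them)
  2-simplices (20): (20 of them)

giving chain groups C_0 ≅ Z^10, C_1 ≅ Z^30, C_2 ≅ Z^20.

∂_1: C_1 → C_0 maps an edge to its endpoints' difference, ∂[p,q] = q − p.
This gives a 10×30 integer matrix of rank 9; reducing to Smith normal form yields diagonal entries (1,1,1,1,1,1,1,1,1).

The boundary map ∂_2: C_2 → C_1 sends each 2-simplex [p,q,r] to [q,r] − [p,r] + [p,q]. For instance
  ∂[2,5,6] = [5,6] − [2,6] + [2,5],
  ∂[2,3,7] = [3,7] − [2,7] + [2,3].
The 30×20 boundary matrix has rank 20 and Smith normal form diag(1,1,1,1,1,1,1,1,1,1,1,1,1,1,1,1,1,1,1,2).

Computing H_k = (kernel of ∂_k) / (image of ∂_{k+1}):

  H_0: rank C_0 − rank ∂_1 = 10 − 9 = 1, and the invariant factors of ∂_1 are all 1, so H_0 = Z.
  H_1: rank ker ∂_1 − rank ∂_2 = (30 − 9) − 20 = 1, and ∂_2 has invariant factor 2 > 1, so H_1 = Z ⊕ Z/2Z.
  H_2: rank ker ∂_2 − rank ∂_3 = (20 − 20) − 0 = 0, and there is no ∂_3, so H_2 = 0.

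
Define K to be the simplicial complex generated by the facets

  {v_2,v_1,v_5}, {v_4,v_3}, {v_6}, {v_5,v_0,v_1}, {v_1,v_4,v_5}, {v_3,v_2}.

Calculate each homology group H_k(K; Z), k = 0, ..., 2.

K has 7 vertices, 9 edges, 3 triangles.
rank ∂_0 = 0, rank ∂_1 = 5 ⇒ b_0 = 7 − 0 − 5 = 2; all invariant factors of ∂_1 are 1 so no torsion. So H_0 = Z^2.
rank ∂_1 = 5, rank ∂_2 = 3 ⇒ b_1 = 9 − 5 − 3 = 1; all invariant factors of ∂_2 are 1 so no torsion. So H_1 = Z.
rank ∂_2 = 3, rank ∂_3 = 0 ⇒ b_2 = 3 − 3 − 0 = 0. So H_2 = 0.

H_0 ≅ Z^2,  H_1 ≅ Z,  H_2 = 0.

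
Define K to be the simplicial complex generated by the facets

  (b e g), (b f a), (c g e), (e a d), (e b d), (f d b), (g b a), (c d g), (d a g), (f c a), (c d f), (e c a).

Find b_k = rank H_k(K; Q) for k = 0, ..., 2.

b_0 = 1, b_1 = 0, b_2 = 0.

Take the total order a < b < c < d < e < f < g on the vertex set. Then K (dimension 2) consists of the simplices:

  0-simplices (7): a, b, c, d, e, f, g
  1-simplices (18): ab, ac, ad, ae, af, ag, bd, be, bf, bg, cd, ce, cf, cg, de, df, dg, eg
  2-simplices (12): abf, abg, ace, acf, ade, adg, bde, bdf, beg, cdf, cdg, ceg

Hence C_0 ≅ Z^7, C_1 ≅ Z^18, C_2 ≅ Z^12.

∂_1: C_1 → C_0 sends each edge [p,q] (with p < q) to q − p. For instance
  ∂eg = g − e.
As a 7×18 matrix over Z this has rank 6, with invariant factors (1,1,1,1,1,1).

Boundary ∂_2: C_2 → C_1 sends each 2-simplex [p,q,r] to [q,r] − [p,r] + [p,q]. For instance
  ∂ace = ce − ae + ac,
  ∂ade = de − ae + ad.
This gives a 18×12 integer matrix of rank 12; reducing to Smith normal form yields diagonal entries (1,1,1,1,1,1,1,1,1,1,1,2).

From H_k ≅ ker(∂_k) / im(∂_{k+1}) we obtain:

  H_0: rank C_0 − rank ∂_1 = 7 − 6 = 1, and the invariant factors of ∂_1 are all 1, so H_0 = Z.
  H_1: rank ker ∂_1 − rank ∂_2 = (18 − 6) − 12 = 0, and ∂_2 has invariant factor 2 > 1, so H_1 = Z_2.
  H_2: rank ker ∂_2 − rank ∂_3 = (12 − 12) − 0 = 0, and there is no ∂_3, so H_2 = 0.

(K is a triangulation of the real projective plane RP^2.)

Hence the Betti numbers are b_0 = 1, b_1 = 0, b_2 = 0.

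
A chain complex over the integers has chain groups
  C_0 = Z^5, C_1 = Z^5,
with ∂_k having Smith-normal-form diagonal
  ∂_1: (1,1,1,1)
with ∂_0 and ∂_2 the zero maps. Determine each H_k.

H_0 ≅ Z,  H_1 ≅ Z.

H_0: b_0 = 5 − 0 − 4 = 1; torsion from ∂_1 factors > 1: none. So H_0 ≅ Z.
H_1: b_1 = 5 − 4 − 0 = 1; torsion from ∂_2 factors > 1: none. So H_1 ≅ Z.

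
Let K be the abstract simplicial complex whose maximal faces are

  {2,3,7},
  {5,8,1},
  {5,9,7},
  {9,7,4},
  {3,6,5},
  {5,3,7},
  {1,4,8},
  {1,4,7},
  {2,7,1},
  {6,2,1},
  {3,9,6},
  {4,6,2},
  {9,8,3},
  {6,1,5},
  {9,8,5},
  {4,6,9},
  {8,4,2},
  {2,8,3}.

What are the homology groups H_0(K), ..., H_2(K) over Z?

We work with the vertex ordering 1 < 2 < 3 < 4 < 5 < 6 < 7 < 8 < 9. The simplices of K, each written with vertices in increasing order, are:

  0-simplices (9): [1], [2], [3], [4], [5], [6], [7], [8], [9]
  1-simplices (27): (27 of them)
  2-simplices (18): [1,2,6], [1,2,7], [1,4,7], [1,4,8], [1,5,6], [1,5,8], [2,3,7], [2,3,8], [2,4,6], [2,4,8], [3,5,6], [3,5,7], [3,6,9], [3,8,9], [4,6,9], [4,7,9], [5,7,9], [5,8,9]

Hence C_0 ≅ Z^9, C_1 ≅ Z^27, C_2 ≅ Z^18.

The boundary map ∂_1: C_1 → C_0 sends each edge [p,q] (with p < q) to q − p.
As a 9×27 matrix over Z this has rank 8, with invariant factors (1,1,1,1,1,1,1,1).

The boundary map ∂_2: C_2 → C_1 sends each 2-simplex [p,q,r] to [q,r] − [p,r] + [p,q]. For instance
  ∂[3,8,9] = [8,9] − [3,9] + [3,8],
  ∂[1,5,8] = [5,8] − [1,8] + [1,5].
The resulting 27×18 matrix has rank 18, and its Smith normal form has invariant factors (1,1,1,1,1,1,1,1,1,1,1,1,1,1,1,1,1,2).

From H_k ≅ ker(∂_k) / im(∂_{k+1}) we obtain:

  H_0: rank C_0 − rank ∂_1 = 9 − 8 = 1, and the invariant factors of ∂_1 are all 1, so H_0 ≅ Z.
  H_1: rank ker ∂_1 − rank ∂_2 = (27 − 8) − 18 = 1, and ∂_2 has invariant factor 2 > 1, so H_1 ≅ Z × Z/2.
  H_2: rank ker ∂_2 − rank ∂_3 = (18 − 18) − 0 = 0, and there is no ∂_3, so H_2 ≅ 0.

As a check, the Euler characteristic is 9 − 27 + 18 = 0, which agrees with 1 − 1 + 0 = 0.

H_0 ≅ Z,  H_1 ≅ Z × Z/2,  H_2 = 0.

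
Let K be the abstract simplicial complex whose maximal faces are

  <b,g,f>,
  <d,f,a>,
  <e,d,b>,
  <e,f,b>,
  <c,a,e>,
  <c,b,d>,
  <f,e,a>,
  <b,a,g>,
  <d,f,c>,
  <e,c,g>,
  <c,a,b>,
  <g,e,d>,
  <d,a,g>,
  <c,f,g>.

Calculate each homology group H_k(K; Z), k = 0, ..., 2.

Order the vertices as a < b < c < d < e < f < g. Listing each simplex with vertices in this order, K has dimension 2 with simplices:

  0-simplices (7): a, b, c, d, e, f, g
  1-simplices (21): ab, ac, ad, ae, af, ag, bc, bd, be, bf, bg, cd, ce, cf, cg, de, df, dg, ef, eg, fg
  2-simplices (14): abc, abg, ace, adf, adg, aef, bcd, bde, bef, bfg, cdf, ceg, cfg, deg

Hence C_0 ≅ Z^7, C_1 ≅ Z^21, C_2 ≅ Z^14.

∂_1: C_1 → C_0 sends each edge [p,q] (with p < q) to q − p.
This gives a 7×21 integer matrix of rank 6; reducing to Smith normal form yields diagonal entries (1,1,1,1,1,1).

Boundary ∂_2: C_2 → C_1 sends each 2-simplex [p,q,r] to [q,r] − [p,r] + [p,q]. For instance
  ∂adf = df − af + ad,
  ∂abg = bg − ag + ab.
This gives a 21×14 integer matrix of rank 13; reducing to Smith normal form yields diagonal entries (1,1,1,1,1,1,1,1,1,1,1,1,1).

Reading off H_k = ker ∂_k / im ∂_{k+1}:

  H_0: rank C_0 − rank ∂_1 = 7 − 6 = 1, and the invariant factors of ∂_1 are all 1, so H_0 = Z.
  H_1: rank ker ∂_1 − rank ∂_2 = (21 − 6) − 13 = 2, and the invariant factors of ∂_2 are all 1, so H_1 = Z^2.
  H_2: rank ker ∂_2 − rank ∂_3 = (14 − 13) − 0 = 1, and there is no ∂_3, so H_2 = Z.

H_0 = Z,  H_1 = Z^2,  H_2 = Z.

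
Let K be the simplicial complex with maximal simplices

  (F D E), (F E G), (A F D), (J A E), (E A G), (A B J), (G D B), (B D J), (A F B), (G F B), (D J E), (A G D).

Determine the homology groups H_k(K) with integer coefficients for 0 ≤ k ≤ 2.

H_0 = Z,  H_1 = Z_2,  H_2 = 0.

Fix the vertex order A < B < D < E < F < G < J and write every simplex with vertices in increasing order. Then dim K = 2 and the simplices of K are:

  0-simplices (7): A, B, D, E, F, G, J
  1-simplices (18): AB, AD, AE, AF, AG, AJ, BD, BF, BG, BJ, DE, DF, DG, DJ, EF, EG, EJ, FG
  2-simplices (12): ABF, ABJ, ADF, ADG, AEG, AEJ, BDG, BDJ, BFG, DEF, DEJ, EFG

Hence C_0 ≅ Z^7, C_1 ≅ Z^18, C_2 ≅ Z^12.

Boundary ∂_1: C_1 → C_0 is given by ∂[p,q] = [q] − [p]. For instance
  ∂BF = F − B.
As a 7×18 matrix over Z this has rank 6, with invariant factors (1,1,1,1,1,1).

Boundary ∂_2: C_2 → C_1 acts by ∂[p,q,r] = [q,r] − [p,r] + [p,q]. For instance
  ∂BDG = DG − BG + BD,
  ∂ABJ = BJ − AJ + AB.
The 18×12 boundary matrix has rank 12 and Smith normal form diag(1,1,1,1,1,1,1,1,1,1,1,2).

Now H_k = ker ∂_k / im ∂_{k+1}, so:

  H_0: rank C_0 − rank ∂_1 = 7 − 6 = 1, and the invariant factors of ∂_1 are all 1, so H_0 = Z.
  H_1: rank ker ∂_1 − rank ∂_2 = (18 − 6) − 12 = 0, and ∂_2 has invariant factor 2 > 1, so H_1 = Z_2.
  H_2: rank ker ∂_2 − rank ∂_3 = (12 − 12) − 0 = 0, and there is no ∂_3, so H_2 = 0.

As a check, the Euler characteristic is 7 − 18 + 12 = 1, which agrees with 1 − 0 + 0 = 1.
(K is a triangulation of the real projective plane RP^2.)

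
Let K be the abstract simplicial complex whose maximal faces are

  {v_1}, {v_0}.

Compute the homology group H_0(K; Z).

H_0 ≅ Z^2.

Fix the vertex order v_0 < v_1 and write every simplex with vertices in increasing order. Then dim K = 0 and the simplices of K are:

  0-simplices (2): [v_0], [v_1]

giving chain groups C_0 ≅ Z^2.

From H_k ≅ ker(∂_k) / im(∂_{k+1}) we obtain:

  H_0: rank C_0 − rank ∂_1 = 2 − 0 = 2, and there is no ∂_1, so H_0 = Z^2.

(K is a triangulation of a set of 2 points.)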